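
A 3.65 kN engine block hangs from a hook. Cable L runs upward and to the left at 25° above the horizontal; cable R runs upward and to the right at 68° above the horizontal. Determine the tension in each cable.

T_L = 1.369 kN, T_R = 3.313 kN

ΣF_x = 0: −T_L·cos25° + T_R·cos68° = 0 → T_R = 2.41936·T_L.
ΣF_y = 0: T_L·sin25° + T_R·sin68° = 3.65.
Substitute: T_L·(0.422618 + 2.41936·0.927184) = 3.65 → T_L = 1.36919 ≈ 1.369 kN.
Then T_R = 2.41936 × 1.36919 = 3.313 kN.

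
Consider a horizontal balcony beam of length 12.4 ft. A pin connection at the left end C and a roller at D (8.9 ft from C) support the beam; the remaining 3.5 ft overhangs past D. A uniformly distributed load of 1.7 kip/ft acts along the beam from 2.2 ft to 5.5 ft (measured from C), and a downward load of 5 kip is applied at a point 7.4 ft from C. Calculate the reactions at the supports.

C_x = 0, C_y = 4.026 kip, D_y = 6.584 kip

Resultant of the distributed load: 1.7 × 3.3 = 5.61 kip at 3.85 ft from C.
ΣM about C: D_y·8.9 − (1.7·3.3)·3.85 − 5·7.4 = 0 → D_y = 58.5985/8.9 = 6.5841 ≈ 6.584 kip.
ΣF_y = 0: C_y + 6.5841 − 1.7·3.3 − 5 = 0 → C_y = 4.026 kip.
ΣF_x = 0: no horizontal applied forces, so C_x = 0.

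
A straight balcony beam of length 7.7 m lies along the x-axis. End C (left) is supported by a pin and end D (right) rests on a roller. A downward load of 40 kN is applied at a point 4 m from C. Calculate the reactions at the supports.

ΣM about C: D_y·7.7 − 40·4 = 0 → D_y = 160/7.7 = 20.7792 ≈ 20.78 kN.
ΣF_y = 0: C_y + 20.7792 − 40 = 0 → C_y = 19.22 kN.
ΣF_x = 0: no horizontal applied forces, so C_x = 0.

C_x = 0, C_y = 19.22 kN, D_y = 20.78 kN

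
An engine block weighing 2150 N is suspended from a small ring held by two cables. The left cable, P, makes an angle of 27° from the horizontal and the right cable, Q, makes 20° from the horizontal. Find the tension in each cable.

T_P = 2762 N, T_Q = 2619 N

ΣF_x = 0: −T_P·cos27° + T_Q·cos20° = 0 → T_Q = 0.948189·T_P.
ΣF_y = 0: T_P·sin27° + T_Q·sin20° = 2150.
Substitute: T_P·(0.45399 + 0.948189·0.34202) = 2150 → T_P = 2762.47 ≈ 2762 N.
Then T_Q = 0.948189 × 2762.47 = 2619 N.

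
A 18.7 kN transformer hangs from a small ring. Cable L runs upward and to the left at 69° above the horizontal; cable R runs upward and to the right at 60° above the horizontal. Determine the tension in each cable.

T_L = 12.03 kN, T_R = 8.623 kN

ΣF_x = 0: −T_L·cos69° + T_R·cos60° = 0 → T_R = 0.716736·T_L.
ΣF_y = 0: T_L·sin69° + T_R·sin60° = 18.7.
Substitute: T_L·(0.93358 + 0.716736·0.866025) = 18.7 → T_L = 12.0312 ≈ 12.03 kN.
Then T_R = 0.716736 × 12.0312 = 8.623 kN.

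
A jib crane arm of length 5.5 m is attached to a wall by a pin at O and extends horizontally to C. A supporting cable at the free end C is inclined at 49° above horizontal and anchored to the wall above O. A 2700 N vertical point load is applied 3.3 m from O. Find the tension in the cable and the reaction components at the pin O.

ΣM about O: T·sin49°·5.5 − 2700·3.3 = 0 → T = 8910/(5.5·0.75471) = 2146.52 ≈ 2147 N.
ΣF_x = 0: O_x − T·cos49° = 0 → O_x = 2146.52 × 0.656059 = 1408 N.
ΣF_y = 0: O_y + T·sin49° − 2700 = 0 → O_y = 2700 − 2146.52 × 0.75471 = 1080 N.

T = 2147 N, O_x = 1408 N, O_y = 1080 N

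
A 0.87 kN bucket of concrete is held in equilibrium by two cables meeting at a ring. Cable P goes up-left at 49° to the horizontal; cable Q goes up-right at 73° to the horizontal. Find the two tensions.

T_P = 0.2999 kN, T_Q = 0.6730 kN

ΣF_x = 0: −T_P·cos49° + T_Q·cos73° = 0 → T_Q = 2.24392·T_P.
ΣF_y = 0: T_P·sin49° + T_Q·sin73° = 0.87.
Substitute: T_P·(0.75471 + 2.24392·0.956305) = 0.87 → T_P = 0.29994 ≈ 0.2999 kN.
Then T_Q = 2.24392 × 0.29994 = 0.6730 kN.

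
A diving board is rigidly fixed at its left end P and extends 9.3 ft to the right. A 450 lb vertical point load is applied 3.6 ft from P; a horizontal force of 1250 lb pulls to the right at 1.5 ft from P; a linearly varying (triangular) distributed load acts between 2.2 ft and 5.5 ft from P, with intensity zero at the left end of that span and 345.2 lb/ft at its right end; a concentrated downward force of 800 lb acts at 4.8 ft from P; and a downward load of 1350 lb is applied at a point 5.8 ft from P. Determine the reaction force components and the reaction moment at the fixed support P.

P_x = -1250 lb, P_y = 3170 lb, M_P = 15800 lb·ft

Resultant of the triangular load: ½ × 345.2 × 3.3 = 569.58 lb, acting at 4.4 ft from P (one-third of the span from the peak).
ΣF_x = 0: P_x + 1250 = 0 → P_x = -1250 lb.
ΣF_y = 0: P_y − 450 − ½·345.2·3.3 − 800 − 1350 = 0 → P_y = 3170 lb.
ΣM about P: M_P − 450·3.6 − (½·345.2·3.3)·4.4 − 800·4.8 − 1350·5.8 = 0 → M_P = 15800 lb·ft.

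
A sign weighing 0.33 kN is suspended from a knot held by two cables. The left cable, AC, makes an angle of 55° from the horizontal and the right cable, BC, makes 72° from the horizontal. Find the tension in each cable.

ΣF_x = 0: −T_AC·cos55° + T_BC·cos72° = 0 → T_BC = 1.85613·T_AC.
ΣF_y = 0: T_AC·sin55° + T_BC·sin72° = 0.33.
Substitute: T_AC·(0.819152 + 1.85613·0.951057) = 0.33 → T_AC = 0.127687 ≈ 0.1277 kN.
Then T_BC = 1.85613 × 0.127687 = 0.2370 kN.

T_AC = 0.1277 kN, T_BC = 0.2370 kN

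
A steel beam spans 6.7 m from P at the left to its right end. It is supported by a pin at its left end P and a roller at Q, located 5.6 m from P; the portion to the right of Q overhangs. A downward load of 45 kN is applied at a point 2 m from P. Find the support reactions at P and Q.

Taking moments about P: Q_y·5.6 − 45·2 = 0 → Q_y = 90/5.6 = 16.0714 ≈ 16.07 kN.
ΣF_y = 0: P_y + 16.0714 − 45 = 0 → P_y = 28.93 kN.
ΣF_x = 0: no horizontal applied forces, so P_x = 0.

P_x = 0, P_y = 28.93 kN, Q_y = 16.07 kN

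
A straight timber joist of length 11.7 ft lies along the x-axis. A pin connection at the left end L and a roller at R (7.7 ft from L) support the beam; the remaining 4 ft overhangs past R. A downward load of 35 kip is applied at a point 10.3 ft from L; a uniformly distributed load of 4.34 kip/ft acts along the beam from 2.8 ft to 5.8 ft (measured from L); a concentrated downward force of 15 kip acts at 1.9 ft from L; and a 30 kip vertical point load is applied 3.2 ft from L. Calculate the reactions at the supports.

L_x = 0, L_y = 22.76 kip, R_y = 70.26 kip

Resultant of the distributed load: 4.34 × 3 = 13.02 kip at 4.3 ft from L.
Moments about L: R_y·7.7 − 35·10.3 − (4.34·3)·4.3 − 15·1.9 − 30·3.2 = 0 → R_y = 540.986/7.7 = 70.2579 ≈ 70.26 kip.
ΣF_y = 0: L_y + 70.2579 − 35 − 4.34·3 − 15 − 30 = 0 → L_y = 22.76 kip.
ΣF_x = 0: no horizontal applied forces, so L_x = 0.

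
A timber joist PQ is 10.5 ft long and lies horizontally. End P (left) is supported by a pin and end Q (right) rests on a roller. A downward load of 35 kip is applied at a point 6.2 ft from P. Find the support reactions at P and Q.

Taking moments about P: Q_y·10.5 − 35·6.2 = 0 → Q_y = 217/10.5 = 20.6667 ≈ 20.67 kip.
ΣF_y = 0: P_y + 20.6667 − 35 = 0 → P_y = 14.33 kip.
ΣF_x = 0: no horizontal applied forces, so P_x = 0.

P_x = 0, P_y = 14.33 kip, Q_y = 20.67 kip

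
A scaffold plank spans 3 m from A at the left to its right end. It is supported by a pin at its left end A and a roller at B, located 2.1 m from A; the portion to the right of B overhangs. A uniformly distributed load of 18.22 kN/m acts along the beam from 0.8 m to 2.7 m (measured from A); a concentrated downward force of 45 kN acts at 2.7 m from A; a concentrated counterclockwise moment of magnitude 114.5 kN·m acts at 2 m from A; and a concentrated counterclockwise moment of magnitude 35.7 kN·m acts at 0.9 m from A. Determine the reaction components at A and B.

A_x = 0, A_y = 64.44 kN, B_y = 15.18 kN

Resultant of the distributed load: 18.22 × 1.9 = 34.618 kN at 1.75 m from A.
Taking moments about A: B_y·2.1 − (18.22·1.9)·1.75 − 45·2.7 + 114.5 + 35.7 = 0 → B_y = 31.8815/2.1 = 15.1817 ≈ 15.18 kN.
ΣF_y = 0: A_y + 15.1817 − 18.22·1.9 − 45 = 0 → A_y = 64.44 kN.
ΣF_x = 0: no horizontal applied forces, so A_x = 0.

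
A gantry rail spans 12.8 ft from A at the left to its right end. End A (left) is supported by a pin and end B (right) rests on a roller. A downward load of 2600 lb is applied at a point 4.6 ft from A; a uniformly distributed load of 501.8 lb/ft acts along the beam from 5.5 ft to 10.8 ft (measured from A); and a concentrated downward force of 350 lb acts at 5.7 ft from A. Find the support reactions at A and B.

A_x = 0, A_y = 2826 lb, B_y = 2784 lb

Resultant of the distributed load: 501.8 × 5.3 = 2659.54 lb at 8.15 ft from A.
Moments about A: B_y·12.8 − 2600·4.6 − (501.8·5.3)·8.15 − 350·5.7 = 0 → B_y = 35630.251/12.8 = 2783.61 ≈ 2784 lb.
ΣF_y = 0: A_y + 2783.61 − 2600 − 501.8·5.3 − 350 = 0 → A_y = 2826 lb.
ΣF_x = 0: no horizontal applied forces, so A_x = 0.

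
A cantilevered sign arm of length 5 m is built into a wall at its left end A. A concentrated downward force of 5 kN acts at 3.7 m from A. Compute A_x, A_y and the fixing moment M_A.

A_x = 0, A_y = 5.000 kN, M_A = 18.50 kN·m

ΣF_x = 0: A_x = 0.
ΣF_y = 0: A_y − 5 = 0 → A_y = 5.000 kN.
ΣM about A: M_A − 5·3.7 = 0 → M_A = 18.50 kN·m.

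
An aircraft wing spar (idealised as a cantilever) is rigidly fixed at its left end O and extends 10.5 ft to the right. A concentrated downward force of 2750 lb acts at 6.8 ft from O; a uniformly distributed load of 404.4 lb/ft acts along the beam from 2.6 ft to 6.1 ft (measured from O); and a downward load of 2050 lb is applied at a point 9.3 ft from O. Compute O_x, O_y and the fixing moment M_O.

O_x = 0, O_y = 6215 lb, M_O = 43920 lb·ft

Resultant of the distributed load: 404.4 × 3.5 = 1415.4 lb at 4.35 ft from O.
ΣF_x = 0: O_x = 0.
ΣF_y = 0: O_y − 2750 − 404.4·3.5 − 2050 = 0 → O_y = 6215 lb.
ΣM about O: M_O − 2750·6.8 − (404.4·3.5)·4.35 − 2050·9.3 = 0 → M_O = 43920 lb·ft.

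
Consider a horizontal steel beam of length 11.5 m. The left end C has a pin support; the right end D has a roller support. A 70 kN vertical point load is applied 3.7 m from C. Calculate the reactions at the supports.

Taking moments about C: D_y·11.5 − 70·3.7 = 0 → D_y = 259/11.5 = 22.5217 ≈ 22.52 kN.
ΣF_y = 0: C_y + 22.5217 − 70 = 0 → C_y = 47.48 kN.
ΣF_x = 0: no horizontal applied forces, so C_x = 0.

C_x = 0, C_y = 47.48 kN, D_y = 22.52 kN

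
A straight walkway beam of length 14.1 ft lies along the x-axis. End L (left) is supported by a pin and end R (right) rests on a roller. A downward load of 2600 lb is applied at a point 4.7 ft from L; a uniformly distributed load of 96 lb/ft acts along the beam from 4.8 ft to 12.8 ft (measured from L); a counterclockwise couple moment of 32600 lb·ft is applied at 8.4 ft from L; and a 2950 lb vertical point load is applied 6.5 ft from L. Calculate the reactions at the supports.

Resultant of the distributed load: 96 × 8 = 768 lb at 8.8 ft from L.
Taking moments about L: R_y·14.1 − 2600·4.7 − (96·8)·8.8 + 32600 − 2950·6.5 = 0 → R_y = 5553.4/14.1 = 393.858 ≈ 393.9 lb.
ΣF_y = 0: L_y + 393.858 − 2600 − 96·8 − 2950 = 0 → L_y = 5924 lb.
ΣF_x = 0: no horizontal applied forces, so L_x = 0.

L_x = 0, L_y = 5924 lb, R_y = 393.9 lb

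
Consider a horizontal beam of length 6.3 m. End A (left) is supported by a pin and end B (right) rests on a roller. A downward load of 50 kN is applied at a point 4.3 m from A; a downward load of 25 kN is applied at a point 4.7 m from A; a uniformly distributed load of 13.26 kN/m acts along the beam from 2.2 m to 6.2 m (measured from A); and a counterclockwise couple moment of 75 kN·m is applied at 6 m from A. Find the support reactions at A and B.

A_x = 0, A_y = 51.81 kN, B_y = 76.23 kN

Resultant of the distributed load: 13.26 × 4 = 53.04 kN at 4.2 m from A.
Moments about A: B_y·6.3 − 50·4.3 − 25·4.7 − (13.26·4)·4.2 + 75 = 0 → B_y = 480.268/6.3 = 76.233 ≈ 76.23 kN.
ΣF_y = 0: A_y + 76.233 − 50 − 25 − 13.26·4 = 0 → A_y = 51.81 kN.
ΣF_x = 0: no horizontal applied forces, so A_x = 0.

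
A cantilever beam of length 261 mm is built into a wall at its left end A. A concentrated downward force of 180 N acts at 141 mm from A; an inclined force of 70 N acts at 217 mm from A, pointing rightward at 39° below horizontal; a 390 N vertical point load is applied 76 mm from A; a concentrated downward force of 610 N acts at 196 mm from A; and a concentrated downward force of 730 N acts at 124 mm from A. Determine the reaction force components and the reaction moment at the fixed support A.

ΣF_x = 0: A_x + 70·cos39° = 0 → A_x = -54.40 N.
ΣF_y = 0: A_y − 180 − 70·sin39° − 390 − 610 − 730 = 0 → A_y = 1954 N.
ΣM about A: M_A − 180·141 − 70·sin39°·217 − 390·76 − 610·196 − 730·124 = 0 → M_A = 274700 N·mm.

A_x = -54.40 N, A_y = 1954 N, M_A = 274700 N·mm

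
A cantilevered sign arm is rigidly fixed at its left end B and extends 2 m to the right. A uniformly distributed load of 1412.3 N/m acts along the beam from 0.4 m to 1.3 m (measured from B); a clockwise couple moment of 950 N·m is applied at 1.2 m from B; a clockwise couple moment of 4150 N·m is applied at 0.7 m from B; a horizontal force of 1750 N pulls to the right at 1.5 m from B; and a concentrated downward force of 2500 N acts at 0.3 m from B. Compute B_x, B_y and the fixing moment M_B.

B_x = -1750 N, B_y = 3771 N, M_B = 6930 N·m

Resultant of the distributed load: 1412.3 × 0.9 = 1271.07 N at 0.85 m from B.
ΣF_x = 0: B_x + 1750 = 0 → B_x = -1750 N.
ΣF_y = 0: B_y − 1412.3·0.9 − 2500 = 0 → B_y = 3771 N.
ΣM about B: M_B − (1412.3·0.9)·0.85 − 950 − 4150 − 2500·0.3 = 0 → M_B = 6930 N·m.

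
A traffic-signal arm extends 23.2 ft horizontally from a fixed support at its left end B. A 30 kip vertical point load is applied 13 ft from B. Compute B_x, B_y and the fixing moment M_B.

B_x = 0, B_y = 30.00 kip, M_B = 390.0 kip·ft

ΣF_x = 0: B_x = 0.
ΣF_y = 0: B_y − 30 = 0 → B_y = 30.00 kip.
ΣM about B: M_B − 30·13 = 0 → M_B = 390.0 kip·ft.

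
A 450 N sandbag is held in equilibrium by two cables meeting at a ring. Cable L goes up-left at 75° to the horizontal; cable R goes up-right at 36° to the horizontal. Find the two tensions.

T_L = 390.0 N, T_R = 124.8 N

ΣF_x = 0: −T_L·cos75° + T_R·cos36° = 0 → T_R = 0.319918·T_L.
ΣF_y = 0: T_L·sin75° + T_R·sin36° = 450.
Substitute: T_L·(0.965926 + 0.319918·0.587785) = 450 → T_L = 389.958 ≈ 390.0 N.
Then T_R = 0.319918 × 389.958 = 124.8 N.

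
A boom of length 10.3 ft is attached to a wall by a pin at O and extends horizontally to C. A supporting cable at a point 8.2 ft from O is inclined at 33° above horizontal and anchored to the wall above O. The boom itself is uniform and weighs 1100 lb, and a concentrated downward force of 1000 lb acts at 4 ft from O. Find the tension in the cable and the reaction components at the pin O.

T = 2164 lb, O_x = 1815 lb, O_y = 921.3 lb

ΣM about O: T·sin33°·8.2 − 1100·5.15 − 1000·4 = 0 → T = 9665/(8.2·0.544639) = 2164.11 ≈ 2164 lb.
ΣF_x = 0: O_x − T·cos33° = 0 → O_x = 2164.11 × 0.838671 = 1815 lb.
ΣF_y = 0: O_y + T·sin33° − 1100 − 1000 = 0 → O_y = 2100 − 2164.11 × 0.544639 = 921.3 lb.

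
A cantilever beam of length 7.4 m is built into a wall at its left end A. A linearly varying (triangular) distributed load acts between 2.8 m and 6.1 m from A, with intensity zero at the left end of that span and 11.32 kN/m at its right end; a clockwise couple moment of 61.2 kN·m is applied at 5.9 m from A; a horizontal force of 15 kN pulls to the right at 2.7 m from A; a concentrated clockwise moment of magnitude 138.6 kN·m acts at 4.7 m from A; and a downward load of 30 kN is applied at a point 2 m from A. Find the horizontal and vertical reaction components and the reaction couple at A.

A_x = -15.00 kN, A_y = 48.68 kN, M_A = 353.2 kN·m

Resultant of the triangular load: ½ × 11.32 × 3.3 = 18.678 kN, acting at 5 m from A (one-third of the span from the peak).
ΣF_x = 0: A_x + 15 = 0 → A_x = -15.00 kN.
ΣF_y = 0: A_y − ½·11.32·3.3 − 30 = 0 → A_y = 48.68 kN.
ΣM about A: M_A − (½·11.32·3.3)·5 − 61.2 − 138.6 − 30·2 = 0 → M_A = 353.2 kN·m.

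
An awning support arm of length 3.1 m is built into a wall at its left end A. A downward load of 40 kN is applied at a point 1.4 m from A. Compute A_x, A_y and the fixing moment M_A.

ΣF_x = 0: A_x = 0.
ΣF_y = 0: A_y − 40 = 0 → A_y = 40.00 kN.
ΣM about A: M_A − 40·1.4 = 0 → M_A = 56.00 kN·m.

A_x = 0, A_y = 40.00 kN, M_A = 56.00 kN·m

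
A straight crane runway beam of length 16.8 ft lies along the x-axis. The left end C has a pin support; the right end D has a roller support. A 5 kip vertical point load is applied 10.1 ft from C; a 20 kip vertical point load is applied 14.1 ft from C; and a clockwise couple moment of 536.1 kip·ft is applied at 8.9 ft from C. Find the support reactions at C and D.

C_x = 0, C_y = -26.70 kip, D_y = 51.70 kip

Moments about C: D_y·16.8 − 5·10.1 − 20·14.1 − 536.1 = 0 → D_y = 868.6/16.8 = 51.7024 ≈ 51.70 kip.
ΣF_y = 0: C_y + 51.7024 − 5 − 20 = 0 → C_y = -26.70 kip.
ΣF_x = 0: no horizontal applied forces, so C_x = 0.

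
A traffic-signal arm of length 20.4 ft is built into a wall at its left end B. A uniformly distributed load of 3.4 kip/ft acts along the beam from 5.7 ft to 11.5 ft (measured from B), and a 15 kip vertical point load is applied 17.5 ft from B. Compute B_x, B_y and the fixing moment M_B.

Resultant of the distributed load: 3.4 × 5.8 = 19.72 kip at 8.6 ft from B.
ΣF_x = 0: B_x = 0.
ΣF_y = 0: B_y − 3.4·5.8 − 15 = 0 → B_y = 34.72 kip.
ΣM about B: M_B − (3.4·5.8)·8.6 − 15·17.5 = 0 → M_B = 432.1 kip·ft.

B_x = 0, B_y = 34.72 kip, M_B = 432.1 kip·ft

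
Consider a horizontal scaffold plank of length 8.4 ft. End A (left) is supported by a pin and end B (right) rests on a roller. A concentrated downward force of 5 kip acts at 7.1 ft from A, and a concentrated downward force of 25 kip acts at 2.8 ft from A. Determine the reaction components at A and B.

A_x = 0, A_y = 17.44 kip, B_y = 12.56 kip

ΣM about A: B_y·8.4 − 5·7.1 − 25·2.8 = 0 → B_y = 105.5/8.4 = 12.5595 ≈ 12.56 kip.
ΣF_y = 0: A_y + 12.5595 − 5 − 25 = 0 → A_y = 17.44 kip.
ΣF_x = 0: no horizontal applied forces, so A_x = 0.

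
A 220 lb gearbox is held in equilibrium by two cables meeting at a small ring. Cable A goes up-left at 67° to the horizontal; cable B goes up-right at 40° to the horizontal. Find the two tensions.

T_A = 176.2 lb, T_B = 89.89 lb

ΣF_x = 0: −T_A·cos67° + T_B·cos40° = 0 → T_B = 0.510063·T_A.
ΣF_y = 0: T_A·sin67° + T_B·sin40° = 220.
Substitute: T_A·(0.920505 + 0.510063·0.642788) = 220 → T_A = 176.23 ≈ 176.2 lb.
Then T_B = 0.510063 × 176.23 = 89.89 lb.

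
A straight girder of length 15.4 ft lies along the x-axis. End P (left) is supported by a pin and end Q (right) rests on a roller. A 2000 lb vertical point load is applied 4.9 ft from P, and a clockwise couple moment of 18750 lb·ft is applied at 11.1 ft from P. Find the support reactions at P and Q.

Taking moments about P: Q_y·15.4 − 2000·4.9 − 18750 = 0 → Q_y = 28550/15.4 = 1853.9 ≈ 1854 lb.
ΣF_y = 0: P_y + 1853.9 − 2000 = 0 → P_y = 146.1 lb.
ΣF_x = 0: no horizontal applied forces, so P_x = 0.

P_x = 0, P_y = 146.1 lb, Q_y = 1854 lb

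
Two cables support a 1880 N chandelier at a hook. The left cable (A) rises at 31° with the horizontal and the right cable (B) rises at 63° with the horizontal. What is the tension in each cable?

ΣF_x = 0: −T_A·cos31° + T_B·cos63° = 0 → T_B = 1.88807·T_A.
ΣF_y = 0: T_A·sin31° + T_B·sin63° = 1880.
Substitute: T_A·(0.515038 + 1.88807·0.891007) = 1880 → T_A = 855.587 ≈ 855.6 N.
Then T_B = 1.88807 × 855.587 = 1615 N.

T_A = 855.6 N, T_B = 1615 N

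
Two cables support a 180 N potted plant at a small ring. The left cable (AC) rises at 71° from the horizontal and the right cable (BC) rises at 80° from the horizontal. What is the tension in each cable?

ΣF_x = 0: −T_AC·cos71° + T_BC·cos80° = 0 → T_BC = 1.87487·T_AC.
ΣF_y = 0: T_AC·sin71° + T_BC·sin80° = 180.
Substitute: T_AC·(0.945519 + 1.87487·0.984808) = 180 → T_AC = 64.4721 ≈ 64.47 N.
Then T_BC = 1.87487 × 64.4721 = 120.9 N.

T_AC = 64.47 N, T_BC = 120.9 N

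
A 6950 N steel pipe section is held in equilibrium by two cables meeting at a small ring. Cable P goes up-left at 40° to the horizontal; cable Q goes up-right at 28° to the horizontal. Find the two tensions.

ΣF_x = 0: −T_P·cos40° + T_Q·cos28° = 0 → T_Q = 0.867599·T_P.
ΣF_y = 0: T_P·sin40° + T_Q·sin28° = 6950.
Substitute: T_P·(0.642788 + 0.867599·0.469472) = 6950 → T_P = 6618.41 ≈ 6618 N.
Then T_Q = 0.867599 × 6618.41 = 5742 N.

T_P = 6618 N, T_Q = 5742 N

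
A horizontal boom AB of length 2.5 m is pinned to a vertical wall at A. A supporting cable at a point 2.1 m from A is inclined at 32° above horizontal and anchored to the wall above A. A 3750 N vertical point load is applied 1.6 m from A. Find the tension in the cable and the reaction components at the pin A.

ΣM about A: T·sin32°·2.1 − 3750·1.6 = 0 → T = 6000/(2.1·0.529919) = 5391.66 ≈ 5392 N.
ΣF_x = 0: A_x − T·cos32° = 0 → A_x = 5391.66 × 0.848048 = 4572 N.
ΣF_y = 0: A_y + T·sin32° − 3750 = 0 → A_y = 3750 − 5391.66 × 0.529919 = 892.9 N.

T = 5392 N, A_x = 4572 N, A_y = 892.9 N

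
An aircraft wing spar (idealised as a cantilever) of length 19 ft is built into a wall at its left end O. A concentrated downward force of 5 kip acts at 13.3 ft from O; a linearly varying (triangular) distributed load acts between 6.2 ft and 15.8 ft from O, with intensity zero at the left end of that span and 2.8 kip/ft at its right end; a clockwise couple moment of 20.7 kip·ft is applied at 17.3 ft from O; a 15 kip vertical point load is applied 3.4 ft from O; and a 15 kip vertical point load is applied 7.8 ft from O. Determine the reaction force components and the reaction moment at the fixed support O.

Resultant of the triangular load: ½ × 2.8 × 9.6 = 13.44 kip, acting at 12.6 ft from O (one-third of the span from the peak).
ΣF_x = 0: O_x = 0.
ΣF_y = 0: O_y − 5 − ½·2.8·9.6 − 15 − 15 = 0 → O_y = 48.44 kip.
ΣM about O: M_O − 5·13.3 − (½·2.8·9.6)·12.6 − 20.7 − 15·3.4 − 15·7.8 = 0 → M_O = 424.5 kip·ft.

O_x = 0, O_y = 48.44 kip, M_O = 424.5 kip·ft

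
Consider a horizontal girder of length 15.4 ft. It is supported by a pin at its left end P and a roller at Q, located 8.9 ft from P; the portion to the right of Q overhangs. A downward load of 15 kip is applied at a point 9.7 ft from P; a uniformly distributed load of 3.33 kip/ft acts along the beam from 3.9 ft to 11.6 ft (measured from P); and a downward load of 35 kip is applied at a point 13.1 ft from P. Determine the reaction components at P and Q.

P_x = 0, P_y = -14.55 kip, Q_y = 90.19 kip

Resultant of the distributed load: 3.33 × 7.7 = 25.641 kip at 7.75 ft from P.
Moments about P: Q_y·8.9 − 15·9.7 − (3.33·7.7)·7.75 − 35·13.1 = 0 → Q_y = 802.71775/8.9 = 90.193 ≈ 90.19 kip.
ΣF_y = 0: P_y + 90.193 − 15 − 3.33·7.7 − 35 = 0 → P_y = -14.55 kip.
ΣF_x = 0: no horizontal applied forces, so P_x = 0.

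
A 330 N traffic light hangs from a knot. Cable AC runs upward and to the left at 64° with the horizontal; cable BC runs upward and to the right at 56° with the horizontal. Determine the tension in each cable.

T_AC = 213.1 N, T_BC = 167.0 N

ΣF_x = 0: −T_AC·cos64° + T_BC·cos56° = 0 → T_BC = 0.783935·T_AC.
ΣF_y = 0: T_AC·sin64° + T_BC·sin56° = 330.
Substitute: T_AC·(0.898794 + 0.783935·0.829038) = 330 → T_AC = 213.081 ≈ 213.1 N.
Then T_BC = 0.783935 × 213.081 = 167.0 N.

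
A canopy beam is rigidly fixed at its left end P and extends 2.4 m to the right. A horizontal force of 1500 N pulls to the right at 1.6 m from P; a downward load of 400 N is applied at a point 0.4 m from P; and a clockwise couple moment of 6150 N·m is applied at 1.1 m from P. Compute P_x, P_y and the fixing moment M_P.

ΣF_x = 0: P_x + 1500 = 0 → P_x = -1500 N.
ΣF_y = 0: P_y − 400 = 0 → P_y = 400.0 N.
ΣM about P: M_P − 400·0.4 − 6150 = 0 → M_P = 6310 N·m.

P_x = -1500 N, P_y = 400.0 N, M_P = 6310 N·m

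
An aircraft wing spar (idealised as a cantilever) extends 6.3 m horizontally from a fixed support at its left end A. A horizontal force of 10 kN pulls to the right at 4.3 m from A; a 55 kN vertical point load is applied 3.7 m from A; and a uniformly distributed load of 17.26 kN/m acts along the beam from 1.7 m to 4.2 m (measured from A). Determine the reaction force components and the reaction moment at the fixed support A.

A_x = -10.00 kN, A_y = 98.15 kN, M_A = 330.8 kN·m

Resultant of the distributed load: 17.26 × 2.5 = 43.15 kN at 2.95 m from A.
ΣF_x = 0: A_x + 10 = 0 → A_x = -10.00 kN.
ΣF_y = 0: A_y − 55 − 17.26·2.5 = 0 → A_y = 98.15 kN.
ΣM about A: M_A − 55·3.7 − (17.26·2.5)·2.95 = 0 → M_A = 330.8 kN·m.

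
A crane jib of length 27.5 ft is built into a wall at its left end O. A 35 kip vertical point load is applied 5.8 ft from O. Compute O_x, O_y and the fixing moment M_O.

ΣF_x = 0: O_x = 0.
ΣF_y = 0: O_y − 35 = 0 → O_y = 35.00 kip.
ΣM about O: M_O − 35·5.8 = 0 → M_O = 203.0 kip·ft.

O_x = 0, O_y = 35.00 kip, M_O = 203.0 kip·ft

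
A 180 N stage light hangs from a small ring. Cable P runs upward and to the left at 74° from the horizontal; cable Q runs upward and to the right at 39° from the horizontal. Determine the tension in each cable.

ΣF_x = 0: −T_P·cos74° + T_Q·cos39° = 0 → T_Q = 0.354679·T_P.
ΣF_y = 0: T_P·sin74° + T_Q·sin39° = 180.
Substitute: T_P·(0.961262 + 0.354679·0.62932) = 180 → T_P = 151.967 ≈ 152.0 N.
Then T_Q = 0.354679 × 151.967 = 53.90 N.

T_P = 152.0 N, T_Q = 53.90 N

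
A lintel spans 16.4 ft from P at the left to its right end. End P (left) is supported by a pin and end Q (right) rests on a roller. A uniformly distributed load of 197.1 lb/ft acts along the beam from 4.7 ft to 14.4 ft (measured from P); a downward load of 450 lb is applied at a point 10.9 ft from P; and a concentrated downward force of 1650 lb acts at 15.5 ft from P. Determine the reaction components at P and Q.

P_x = 0, P_y = 1040 lb, Q_y = 2972 lb

Resultant of the distributed load: 197.1 × 9.7 = 1911.87 lb at 9.55 ft from P.
Moments about P: Q_y·16.4 − (197.1·9.7)·9.55 − 450·10.9 − 1650·15.5 = 0 → Q_y = 48738.3585/16.4 = 2971.85 ≈ 2972 lb.
ΣF_y = 0: P_y + 2971.85 − 197.1·9.7 − 450 − 1650 = 0 → P_y = 1040 lb.
ΣF_x = 0: no horizontal applied forces, so P_x = 0.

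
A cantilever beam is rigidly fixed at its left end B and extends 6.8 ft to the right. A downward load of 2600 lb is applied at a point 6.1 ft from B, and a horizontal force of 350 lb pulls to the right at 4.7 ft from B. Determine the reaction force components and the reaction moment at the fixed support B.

B_x = -350.0 lb, B_y = 2600 lb, M_B = 15860 lb·ft

ΣF_x = 0: B_x + 350 = 0 → B_x = -350.0 lb.
ΣF_y = 0: B_y − 2600 = 0 → B_y = 2600 lb.
ΣM about B: M_B − 2600·6.1 = 0 → M_B = 15860 lb·ft.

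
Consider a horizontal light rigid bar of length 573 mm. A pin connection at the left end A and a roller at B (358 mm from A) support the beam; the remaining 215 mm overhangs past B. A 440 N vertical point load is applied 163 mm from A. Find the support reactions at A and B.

ΣM about A: B_y·358 − 440·163 = 0 → B_y = 71720/358 = 200.335 ≈ 200.3 N.
ΣF_y = 0: A_y + 200.335 − 440 = 0 → A_y = 239.7 N.
ΣF_x = 0: no horizontal applied forces, so A_x = 0.

A_x = 0, A_y = 239.7 N, B_y = 200.3 N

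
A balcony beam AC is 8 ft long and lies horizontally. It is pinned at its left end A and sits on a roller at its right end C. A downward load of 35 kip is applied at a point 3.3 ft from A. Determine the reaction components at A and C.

A_x = 0, A_y = 20.56 kip, C_y = 14.44 kip

Moments about A: C_y·8 − 35·3.3 = 0 → C_y = 115.5/8 = 14.4375 ≈ 14.44 kip.
ΣF_y = 0: A_y + 14.4375 − 35 = 0 → A_y = 20.56 kip.
ΣF_x = 0: no horizontal applied forces, so A_x = 0.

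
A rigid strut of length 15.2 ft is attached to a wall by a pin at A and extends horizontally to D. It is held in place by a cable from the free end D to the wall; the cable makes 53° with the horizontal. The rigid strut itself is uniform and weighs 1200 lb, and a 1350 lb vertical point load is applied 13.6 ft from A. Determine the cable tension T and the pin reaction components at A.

ΣM about A: T·sin53°·15.2 − 1200·7.6 − 1350·13.6 = 0 → T = 27480/(15.2·0.798636) = 2263.73 ≈ 2264 lb.
ΣF_x = 0: A_x − T·cos53° = 0 → A_x = 2263.73 × 0.601815 = 1362 lb.
ΣF_y = 0: A_y + T·sin53° − 1200 − 1350 = 0 → A_y = 2550 − 2263.73 × 0.798636 = 742.1 lb.

T = 2264 lb, A_x = 1362 lb, A_y = 742.1 lb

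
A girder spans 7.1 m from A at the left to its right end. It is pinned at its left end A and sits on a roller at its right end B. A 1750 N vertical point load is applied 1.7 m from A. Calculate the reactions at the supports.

Taking moments about A: B_y·7.1 − 1750·1.7 = 0 → B_y = 2975/7.1 = 419.014 ≈ 419.0 N.
ΣF_y = 0: A_y + 419.014 − 1750 = 0 → A_y = 1331 N.
ΣF_x = 0: no horizontal applied forces, so A_x = 0.

A_x = 0, A_y = 1331 N, B_y = 419.0 N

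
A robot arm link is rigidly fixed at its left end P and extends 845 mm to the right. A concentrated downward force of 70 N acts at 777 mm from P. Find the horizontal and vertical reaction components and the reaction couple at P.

P_x = 0, P_y = 70.00 N, M_P = 54390 N·mm

ΣF_x = 0: P_x = 0.
ΣF_y = 0: P_y − 70 = 0 → P_y = 70.00 N.
ΣM about P: M_P − 70·777 = 0 → M_P = 54390 N·mm.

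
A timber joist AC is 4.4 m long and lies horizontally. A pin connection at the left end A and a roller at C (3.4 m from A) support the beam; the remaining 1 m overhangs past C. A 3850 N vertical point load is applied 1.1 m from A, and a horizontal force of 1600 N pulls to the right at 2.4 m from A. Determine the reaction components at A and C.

Moments about A: C_y·3.4 − 3850·1.1 = 0 → C_y = 4235/3.4 = 1245.59 ≈ 1246 N.
ΣF_y = 0: A_y + 1245.59 − 3850 = 0 → A_y = 2604 N.
ΣF_x = 0: A_x + 1600 = 0 → A_x = -1600 N.

A_x = -1600 N, A_y = 2604 N, C_y = 1246 N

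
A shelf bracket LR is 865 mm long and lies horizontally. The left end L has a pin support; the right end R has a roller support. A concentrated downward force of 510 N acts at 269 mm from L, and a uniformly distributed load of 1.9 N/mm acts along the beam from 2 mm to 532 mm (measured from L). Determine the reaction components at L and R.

L_x = 0, L_y = 1048 N, R_y = 469.4 N

Resultant of the distributed load: 1.9 × 530 = 1007 N at 267 mm from L.
ΣM about L: R_y·865 − 510·269 − (1.9·530)·267 = 0 → R_y = 406059/865 = 469.432 ≈ 469.4 N.
ΣF_y = 0: L_y + 469.432 − 510 − 1.9·530 = 0 → L_y = 1048 N.
ΣF_x = 0: no horizontal applied forces, so L_x = 0.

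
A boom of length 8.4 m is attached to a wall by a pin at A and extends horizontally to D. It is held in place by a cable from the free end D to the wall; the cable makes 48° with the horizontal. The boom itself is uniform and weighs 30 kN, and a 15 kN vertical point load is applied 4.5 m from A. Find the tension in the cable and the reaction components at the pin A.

ΣM about A: T·sin48°·8.4 − 30·4.2 − 15·4.5 = 0 → T = 193.5/(8.4·0.743145) = 30.9976 ≈ 31.00 kN.
ΣF_x = 0: A_x − T·cos48° = 0 → A_x = 30.9976 × 0.669131 = 20.74 kN.
ΣF_y = 0: A_y + T·sin48° − 30 − 15 = 0 → A_y = 45 − 30.9976 × 0.743145 = 21.96 kN.

T = 31.00 kN, A_x = 20.74 kN, A_y = 21.96 kN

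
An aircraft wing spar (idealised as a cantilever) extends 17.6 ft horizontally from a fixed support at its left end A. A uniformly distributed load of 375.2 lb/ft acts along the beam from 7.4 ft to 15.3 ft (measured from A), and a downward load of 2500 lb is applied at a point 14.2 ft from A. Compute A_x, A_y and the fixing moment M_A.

Resultant of the distributed load: 375.2 × 7.9 = 2964.08 lb at 11.35 ft from A.
ΣF_x = 0: A_x = 0.
ΣF_y = 0: A_y − 375.2·7.9 − 2500 = 0 → A_y = 5464 lb.
ΣM about A: M_A − (375.2·7.9)·11.35 − 2500·14.2 = 0 → M_A = 69140 lb·ft.

A_x = 0, A_y = 5464 lb, M_A = 69140 lb·ft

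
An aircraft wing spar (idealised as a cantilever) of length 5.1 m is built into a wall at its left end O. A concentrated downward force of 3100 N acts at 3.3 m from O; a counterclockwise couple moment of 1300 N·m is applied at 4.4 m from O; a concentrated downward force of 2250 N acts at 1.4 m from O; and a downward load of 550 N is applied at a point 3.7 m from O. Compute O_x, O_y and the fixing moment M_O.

O_x = 0, O_y = 5900 N, M_O = 14120 N·m

ΣF_x = 0: O_x = 0.
ΣF_y = 0: O_y − 3100 − 2250 − 550 = 0 → O_y = 5900 N.
ΣM about O: M_O − 3100·3.3 + 1300 − 2250·1.4 − 550·3.7 = 0 → M_O = 14120 N·m.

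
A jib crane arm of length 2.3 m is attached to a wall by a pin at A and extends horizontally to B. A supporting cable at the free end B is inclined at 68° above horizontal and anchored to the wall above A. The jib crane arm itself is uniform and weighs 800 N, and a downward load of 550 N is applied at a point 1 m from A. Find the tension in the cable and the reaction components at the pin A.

ΣM about A: T·sin68°·2.3 − 800·1.15 − 550·1 = 0 → T = 1470/(2.3·0.927184) = 689.324 ≈ 689.3 N.
ΣF_x = 0: A_x − T·cos68° = 0 → A_x = 689.324 × 0.374607 = 258.2 N.
ΣF_y = 0: A_y + T·sin68° − 800 − 550 = 0 → A_y = 1350 − 689.324 × 0.927184 = 710.9 N.

T = 689.3 N, A_x = 258.2 N, A_y = 710.9 N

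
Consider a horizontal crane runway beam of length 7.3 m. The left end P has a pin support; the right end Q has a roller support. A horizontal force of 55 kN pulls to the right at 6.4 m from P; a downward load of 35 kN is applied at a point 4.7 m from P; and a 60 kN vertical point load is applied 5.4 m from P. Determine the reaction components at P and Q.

P_x = -55.00 kN, P_y = 28.08 kN, Q_y = 66.92 kN

Moments about P: Q_y·7.3 − 35·4.7 − 60·5.4 = 0 → Q_y = 488.5/7.3 = 66.9178 ≈ 66.92 kN.
ΣF_y = 0: P_y + 66.9178 − 35 − 60 = 0 → P_y = 28.08 kN.
ΣF_x = 0: P_x + 55 = 0 → P_x = -55.00 kN.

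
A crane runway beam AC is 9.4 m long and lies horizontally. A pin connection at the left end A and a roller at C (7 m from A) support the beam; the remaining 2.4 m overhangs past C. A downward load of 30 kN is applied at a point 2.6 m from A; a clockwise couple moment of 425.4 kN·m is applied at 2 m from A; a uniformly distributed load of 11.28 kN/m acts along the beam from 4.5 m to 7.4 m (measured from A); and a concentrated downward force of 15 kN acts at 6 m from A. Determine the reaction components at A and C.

Resultant of the distributed load: 11.28 × 2.9 = 32.712 kN at 5.95 m from A.
Moments about A: C_y·7 − 30·2.6 − 425.4 − (11.28·2.9)·5.95 − 15·6 = 0 → C_y = 788.0364/7 = 112.577 ≈ 112.6 kN.
ΣF_y = 0: A_y + 112.577 − 30 − 11.28·2.9 − 15 = 0 → A_y = -34.86 kN.
ΣF_x = 0: no horizontal applied forces, so A_x = 0.

A_x = 0, A_y = -34.86 kN, C_y = 112.6 kN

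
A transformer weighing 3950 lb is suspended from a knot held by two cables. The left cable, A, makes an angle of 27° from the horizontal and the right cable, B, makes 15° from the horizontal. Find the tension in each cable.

ΣF_x = 0: −T_A·cos27° + T_B·cos15° = 0 → T_B = 0.922438·T_A.
ΣF_y = 0: T_A·sin27° + T_B·sin15° = 3950.
Substitute: T_A·(0.45399 + 0.922438·0.258819) = 3950 → T_A = 5702.04 ≈ 5702 lb.
Then T_B = 0.922438 × 5702.04 = 5260 lb.

T_A = 5702 lb, T_B = 5260 lb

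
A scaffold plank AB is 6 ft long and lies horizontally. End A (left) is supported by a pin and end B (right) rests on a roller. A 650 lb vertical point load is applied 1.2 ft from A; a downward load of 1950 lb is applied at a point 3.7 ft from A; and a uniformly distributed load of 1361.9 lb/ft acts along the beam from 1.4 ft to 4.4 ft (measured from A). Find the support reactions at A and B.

Resultant of the distributed load: 1361.9 × 3 = 4085.7 lb at 2.9 ft from A.
ΣM about A: B_y·6 − 650·1.2 − 1950·3.7 − (1361.9·3)·2.9 = 0 → B_y = 19843.53/6 = 3307.25 ≈ 3307 lb.
ΣF_y = 0: A_y + 3307.25 − 650 − 1950 − 1361.9·3 = 0 → A_y = 3378 lb.
ΣF_x = 0: no horizontal applied forces, so A_x = 0.

A_x = 0, A_y = 3378 lb, B_y = 3307 lb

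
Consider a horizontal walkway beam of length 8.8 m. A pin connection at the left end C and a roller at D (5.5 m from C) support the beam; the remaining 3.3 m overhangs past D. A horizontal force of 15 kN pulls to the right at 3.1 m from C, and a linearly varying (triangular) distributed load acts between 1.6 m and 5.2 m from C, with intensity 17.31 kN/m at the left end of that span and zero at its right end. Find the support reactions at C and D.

Resultant of the triangular load: ½ × 17.31 × 3.6 = 31.158 kN, acting at 2.8 m from C (one-third of the span from the peak).
Moments about C: D_y·5.5 − (½·17.31·3.6)·2.8 = 0 → D_y = 87.2424/5.5 = 15.8623 ≈ 15.86 kN.
ΣF_y = 0: C_y + 15.8623 − ½·17.31·3.6 = 0 → C_y = 15.30 kN.
ΣF_x = 0: C_x + 15 = 0 → C_x = -15.00 kN.

C_x = -15.00 kN, C_y = 15.30 kN, D_y = 15.86 kN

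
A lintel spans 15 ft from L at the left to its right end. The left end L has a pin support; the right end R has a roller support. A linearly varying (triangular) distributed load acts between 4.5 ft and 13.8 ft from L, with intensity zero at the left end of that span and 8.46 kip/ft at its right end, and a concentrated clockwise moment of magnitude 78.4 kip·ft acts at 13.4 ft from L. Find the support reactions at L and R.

L_x = 0, L_y = 6.051 kip, R_y = 33.29 kip

Resultant of the triangular load: ½ × 8.46 × 9.3 = 39.339 kip, acting at 10.7 ft from L (one-third of the span from the peak).
Moments about L: R_y·15 − (½·8.46·9.3)·10.7 − 78.4 = 0 → R_y = 499.3273/15 = 33.2885 ≈ 33.29 kip.
ΣF_y = 0: L_y + 33.2885 − ½·8.46·9.3 = 0 → L_y = 6.051 kip.
ΣF_x = 0: no horizontal applied forces, so L_x = 0.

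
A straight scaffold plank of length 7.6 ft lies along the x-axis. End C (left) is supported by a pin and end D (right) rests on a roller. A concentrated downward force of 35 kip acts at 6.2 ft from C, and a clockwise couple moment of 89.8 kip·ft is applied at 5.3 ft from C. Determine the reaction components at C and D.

Taking moments about C: D_y·7.6 − 35·6.2 − 89.8 = 0 → D_y = 306.8/7.6 = 40.3684 ≈ 40.37 kip.
ΣF_y = 0: C_y + 40.3684 − 35 = 0 → C_y = -5.368 kip.
ΣF_x = 0: no horizontal applied forces, so C_x = 0.

C_x = 0, C_y = -5.368 kip, D_y = 40.37 kip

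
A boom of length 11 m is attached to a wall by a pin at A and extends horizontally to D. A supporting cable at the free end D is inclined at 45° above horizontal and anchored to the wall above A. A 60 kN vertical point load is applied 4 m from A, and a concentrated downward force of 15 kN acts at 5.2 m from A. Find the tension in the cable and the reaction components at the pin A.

ΣM about A: T·sin45°·11 − 60·4 − 15·5.2 = 0 → T = 318/(11·0.707107) = 40.8836 ≈ 40.88 kN.
ΣF_x = 0: A_x − T·cos45° = 0 → A_x = 40.8836 × 0.707107 = 28.91 kN.
ΣF_y = 0: A_y + T·sin45° − 60 − 15 = 0 → A_y = 75 − 40.8836 × 0.707107 = 46.09 kN.

T = 40.88 kN, A_x = 28.91 kN, A_y = 46.09 kN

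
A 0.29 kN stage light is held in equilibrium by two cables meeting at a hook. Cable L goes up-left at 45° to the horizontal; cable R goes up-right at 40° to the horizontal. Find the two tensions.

ΣF_x = 0: −T_L·cos45° + T_R·cos40° = 0 → T_R = 0.923062·T_L.
ΣF_y = 0: T_L·sin45° + T_R·sin40° = 0.29.
Substitute: T_L·(0.707107 + 0.923062·0.642788) = 0.29 → T_L = 0.223001 ≈ 0.2230 kN.
Then T_R = 0.923062 × 0.223001 = 0.2058 kN.

T_L = 0.2230 kN, T_R = 0.2058 kN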